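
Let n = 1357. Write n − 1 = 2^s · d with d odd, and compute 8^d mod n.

55

1357 − 1 = 1356 = 2^2 · 339, so d = 339.
8^1 ≡ 8 (mod 1357)
8^2 ≡ 8^2 = 64 ≡ 64 (mod 1357)
8^4 ≡ 64^2 = 4096 ≡ 25 (mod 1357)
8^8 ≡ 25^2 = 625 ≡ 625 (mod 1357)
8^16 ≡ 625^2 = 390625 ≡ 1166 (mod 1357)
8^32 ≡ 1166^2 = 1359556 ≡ 1199 (mod 1357)
8^64 ≡ 1199^2 = 1437601 ≡ 538 (mod 1357)
8^128 ≡ 538^2 = 289444 ≡ 403 (mod 1357)
8^256 ≡ 403^2 = 162409 ≡ 926 (mod 1357)
339 = 256 + 64 + 16 + 2 + 1 in binary powers of 2.
So 8^339 ≡ 926 · 538 · 1166 · 64 · 8 ≡ 55 (mod 1357).
Squaring chain: 55 → 311; never reaches −1, so base 8 is a Miller–Rabin witness that 1357 is composite.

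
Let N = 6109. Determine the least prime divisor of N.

6109 is odd.
Digit sum 16, not divisible by 3.
Ends in 9: not divisible by 5.
7: 6109 = 7·872 + 5
11: 6109 = 11·555 + 4
13: 6109 = 13·469 + 12
17: 6109 = 17·359 + 6
19: 6109 = 19·321 + 10
23: 6109 = 23·265 + 14
29: 6109 = 29·210 + 19
31: 6109 = 31·197 + 2
37: 6109 = 37·165 + 4
41: 6109 = 41·149

41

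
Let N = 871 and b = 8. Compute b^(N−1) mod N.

8^1 ≡ 8 (mod 871)
8^2 ≡ 8^2 = 64 ≡ 64 (mod 871)
8^4 ≡ 64^2 = 4096 ≡ 612 (mod 871)
8^8 ≡ 612^2 = 374544 ≡ 14 (mod 871)
8^16 ≡ 14^2 = 196 ≡ 196 (mod 871)
8^32 ≡ 196^2 = 38416 ≡ 92 (mod 871)
8^64 ≡ 92^2 = 8464 ≡ 625 (mod 871)
8^128 ≡ 625^2 = 390625 ≡ 417 (mod 871)
8^256 ≡ 417^2 = 173889 ≡ 560 (mod 871)
8^512 ≡ 560^2 = 313600 ≡ 40 (mod 871)
870 = 512 + 256 + 64 + 32 + 4 + 2 in binary powers of 2.
So 8^870 ≡ 40 · 560 · 625 · 92 · 612 · 64 ≡ 662 (mod 871).
Since 662 ≠ 1, base 8 is a Fermat witness: 871 is composite.

662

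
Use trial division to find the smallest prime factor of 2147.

2147 is odd.
Digit sum 14, not divisible by 3.
Ends in 7: not divisible by 5.
7: 2147 = 7·306 + 5
11: 2147 = 11·195 + 2
13: 2147 = 13·165 + 2
17: 2147 = 17·126 + 5
19: 2147 = 19·113

19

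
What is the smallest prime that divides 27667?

27667 is odd.
Digit sum 28, not divisible by 3.
Ends in 7: not divisible by 5.
7: 27667 = 7·3952 + 3
11: 27667 = 11·2515 + 2
13: 27667 = 13·2128 + 3
17: 27667 = 17·1627 + 8
19: 27667 = 19·1456 + 3
23: 27667 = 23·1202 + 21
29: 27667 = 29·954 + 1
31: 27667 = 31·892 + 15
37: 27667 = 37·747 + 28
41: 27667 = 41·674 + 33
43: 27667 = 43·643 + 18
47: 27667 = 47·588 + 31
53: 27667 = 53·522 + 1
59: 27667 = 59·468 + 55
61: 27667 = 61·453 + 34
67: 27667 = 67·412 + 63
71: 27667 = 71·389 + 48
73: 27667 = 73·379

73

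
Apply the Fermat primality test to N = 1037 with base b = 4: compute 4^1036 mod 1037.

4^1 ≡ 4 (mod 1037)
4^2 ≡ 4^2 = 16 ≡ 16 (mod 1037)
4^4 ≡ 16^2 = 256 ≡ 256 (mod 1037)
4^8 ≡ 256^2 = 65536 ≡ 205 (mod 1037)
4^16 ≡ 205^2 = 42025 ≡ 545 (mod 1037)
4^32 ≡ 545^2 = 297025 ≡ 443 (mod 1037)
4^64 ≡ 443^2 = 196249 ≡ 256 (mod 1037)
4^128 ≡ 256^2 = 65536 ≡ 205 (mod 1037)
4^256 ≡ 205^2 = 42025 ≡ 545 (mod 1037)
4^512 ≡ 545^2 = 297025 ≡ 443 (mod 1037)
4^1024 ≡ 443^2 = 196249 ≡ 256 (mod 1037)
1036 = 1024 + 8 + 4 in binary powers of 2.
So 4^1036 ≡ 256 · 205 · 256 ≡ 545 (mod 1037).
Since 545 ≠ 1, base 4 is a Fermat witness: 1037 is composite.

545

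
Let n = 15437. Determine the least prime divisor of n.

15437 is odd.
Digit sum 20, not divisible by 3.
Ends in 7: not divisible by 5.
7: 15437 = 7·2205 + 2
11: 15437 = 11·1403 + 4
13: 15437 = 13·1187 + 6
17: 15437 = 17·908 + 1
19: 15437 = 19·812 + 9
23: 15437 = 23·671 + 4
29: 15437 = 29·532 + 9
31: 15437 = 31·497 + 30
37: 15437 = 37·417 + 8
41: 15437 = 41·376 + 21
43: 15437 = 43·359

43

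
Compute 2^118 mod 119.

2^1 ≡ 2 (mod 119)
2^2 ≡ 2^2 = 4 ≡ 4 (mod 119)
2^4 ≡ 4^2 = 16 ≡ 16 (mod 119)
2^8 ≡ 16^2 = 256 ≡ 18 (mod 119)
2^16 ≡ 18^2 = 324 ≡ 86 (mod 119)
2^32 ≡ 86^2 = 7396 ≡ 18 (mod 119)
2^64 ≡ 18^2 = 324 ≡ 86 (mod 119)
118 = 64 + 32 + 16 + 4 + 2 in binary powers of 2.
So 2^118 ≡ 86 · 18 · 86 · 16 · 4 ≡ 30 (mod 119).
Since 30 ≠ 1, base 2 is a Fermat witness: 119 is composite.

30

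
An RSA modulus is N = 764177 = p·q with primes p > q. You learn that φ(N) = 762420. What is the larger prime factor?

φ(n) = (p−1)(q−1) = n − (p+q) + 1, so p + q = 764177 − 762420 + 1 = 1758.
p and q are the roots of t² − 1758t + 764177 = 0.
Discriminant: 1758² − 4·764177 = 3090564 − 3056708 = 33856; √33856 = 184.
q = (1758 − 184)/2 = 787, p = (1758 + 184)/2 = 971.
Check: 787 · 971 = 764177.

971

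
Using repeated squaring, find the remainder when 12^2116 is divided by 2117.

12^1 ≡ 12 (mod 2117)
12^2 ≡ 12^2 = 144 ≡ 144 (mod 2117)
12^4 ≡ 144^2 = 20736 ≡ 1683 (mod 2117)
12^8 ≡ 1683^2 = 2832489 ≡ 2060 (mod 2117)
12^16 ≡ 2060^2 = 4243600 ≡ 1132 (mod 2117)
12^32 ≡ 1132^2 = 1281424 ≡ 639 (mod 2117)
12^64 ≡ 639^2 = 408321 ≡ 1857 (mod 2117)
12^128 ≡ 1857^2 = 3448449 ≡ 1973 (mod 2117)
12^256 ≡ 1973^2 = 3892729 ≡ 1683 (mod 2117)
12^512 ≡ 1683^2 = 2832489 ≡ 2060 (mod 2117)
12^1024 ≡ 2060^2 = 4243600 ≡ 1132 (mod 2117)
12^2048 ≡ 1132^2 = 1281424 ≡ 639 (mod 2117)
2116 = 2048 + 64 + 4 in binary powers of 2.
So 12^2116 ≡ 639 · 1857 · 1683 ≡ 1857 (mod 2117).
Since 1857 ≠ 1, base 12 is a Fermat witness: 2117 is composite.

1857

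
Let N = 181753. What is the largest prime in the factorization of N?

181753 = 11 · 16523
16523 = 13 · 1271
1271 = 31 · 41
41 is prime.
So 181753 = 11 · 13 · 31 · 41; the largest prime factor is 41.

41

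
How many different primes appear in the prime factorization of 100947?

100947 = 3 · 33649
33649 = 7 · 4807
4807 = 11 · 437
437 = 19 · 23
100947 = 3 · 7 · 11 · 19 · 23, which has 5 distinct prime factors.

5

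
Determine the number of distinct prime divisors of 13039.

13039 = 13 · 1003
1003 = 17 · 59
13039 = 13 · 17 · 59, which has 3 distinct prime factors.

3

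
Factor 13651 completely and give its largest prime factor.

13651 = 11 · 1241
1241 = 17 · 73
73 is prime.
So 13651 = 11 · 17 · 73; the largest prime factor is 73.

73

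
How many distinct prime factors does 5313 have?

4

5313 = 3 · 1771
1771 = 7 · 253
253 = 11 · 23
5313 = 3 · 7 · 11 · 23, which has 4 distinct prime factors.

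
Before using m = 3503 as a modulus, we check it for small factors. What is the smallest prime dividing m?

3503 is odd.
Digit sum 11, not divisible by 3.
Ends in 3: not divisible by 5.
7: 3503 = 7·500 + 3
11: 3503 = 11·318 + 5
13: 3503 = 13·269 + 6
17: 3503 = 17·206 + 1
19: 3503 = 19·184 + 7
23: 3503 = 23·152 + 7
29: 3503 = 29·120 + 23
31: 3503 = 31·113

31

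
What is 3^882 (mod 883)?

1

3^1 ≡ 3 (mod 883)
3^2 ≡ 3^2 = 9 ≡ 9 (mod 883)
3^4 ≡ 9^2 = 81 ≡ 81 (mod 883)
3^8 ≡ 81^2 = 6561 ≡ 380 (mod 883)
3^16 ≡ 380^2 = 144400 ≡ 471 (mod 883)
3^32 ≡ 471^2 = 221841 ≡ 208 (mod 883)
3^64 ≡ 208^2 = 43264 ≡ 880 (mod 883)
3^128 ≡ 880^2 = 774400 ≡ 9 (mod 883)
3^256 ≡ 9^2 = 81 ≡ 81 (mod 883)
3^512 ≡ 81^2 = 6561 ≡ 380 (mod 883)
882 = 512 + 256 + 64 + 32 + 16 + 2 in binary powers of 2.
So 3^882 ≡ 380 · 81 · 880 · 208 · 471 · 9 ≡ 1 (mod 883).
Since the result is 1, base 3 gives no evidence that 883 is composite.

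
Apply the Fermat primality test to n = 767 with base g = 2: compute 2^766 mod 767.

556

2^1 ≡ 2 (mod 767)
2^2 ≡ 2^2 = 4 ≡ 4 (mod 767)
2^4 ≡ 4^2 = 16 ≡ 16 (mod 767)
2^8 ≡ 16^2 = 256 ≡ 256 (mod 767)
2^16 ≡ 256^2 = 65536 ≡ 341 (mod 767)
2^32 ≡ 341^2 = 116281 ≡ 464 (mod 767)
2^64 ≡ 464^2 = 215296 ≡ 536 (mod 767)
2^128 ≡ 536^2 = 287296 ≡ 438 (mod 767)
2^256 ≡ 438^2 = 191844 ≡ 94 (mod 767)
2^512 ≡ 94^2 = 8836 ≡ 399 (mod 767)
766 = 512 + 128 + 64 + 32 + 16 + 8 + 4 + 2 in binary powers of 2.
So 2^766 ≡ 399 · 438 · 536 · 464 · 341 · 256 · 16 · 4 ≡ 556 (mod 767).
Since 556 ≠ 1, base 2 is a Fermat witness: 767 is composite.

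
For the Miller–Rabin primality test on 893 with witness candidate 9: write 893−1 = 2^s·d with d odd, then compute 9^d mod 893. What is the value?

460

893 − 1 = 892 = 2^2 · 223, so d = 223.
9^1 ≡ 9 (mod 893)
9^2 ≡ 9^2 = 81 ≡ 81 (mod 893)
9^4 ≡ 81^2 = 6561 ≡ 310 (mod 893)
9^8 ≡ 310^2 = 96100 ≡ 549 (mod 893)
9^16 ≡ 549^2 = 301401 ≡ 460 (mod 893)
9^32 ≡ 460^2 = 211600 ≡ 852 (mod 893)
9^64 ≡ 852^2 = 725904 ≡ 788 (mod 893)
9^128 ≡ 788^2 = 620944 ≡ 309 (mod 893)
223 = 128 + 64 + 16 + 8 + 4 + 2 + 1 in binary powers of 2.
So 9^223 ≡ 309 · 788 · 460 · 549 · 310 · 81 · 9 ≡ 460 (mod 893).
Squaring chain: 460 → 852; never reaches −1, so base 9 is a Miller–Rabin witness that 893 is composite.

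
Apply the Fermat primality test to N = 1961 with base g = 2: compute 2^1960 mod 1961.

2^1 ≡ 2 (mod 1961)
2^2 ≡ 2^2 = 4 ≡ 4 (mod 1961)
2^4 ≡ 4^2 = 16 ≡ 16 (mod 1961)
2^8 ≡ 16^2 = 256 ≡ 256 (mod 1961)
2^16 ≡ 256^2 = 65536 ≡ 823 (mod 1961)
2^32 ≡ 823^2 = 677329 ≡ 784 (mod 1961)
2^64 ≡ 784^2 = 614656 ≡ 863 (mod 1961)
2^128 ≡ 863^2 = 744769 ≡ 1550 (mod 1961)
2^256 ≡ 1550^2 = 2402500 ≡ 275 (mod 1961)
2^512 ≡ 275^2 = 75625 ≡ 1107 (mod 1961)
2^1024 ≡ 1107^2 = 1225449 ≡ 1785 (mod 1961)
1960 = 1024 + 512 + 256 + 128 + 32 + 8 in binary powers of 2.
So 2^1960 ≡ 1785 · 1107 · 275 · 1550 · 784 · 256 ≡ 1785 (mod 1961).
Since 1785 ≠ 1, base 2 is a Fermat witness: 1961 is composite.

1785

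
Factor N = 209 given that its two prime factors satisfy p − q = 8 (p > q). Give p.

Since p = q + 8, we have 209 = q(q + 8), so q² + 8q − 209 = 0.
Discriminant: 8² + 4·209 = 64 + 836 = 900; √900 = 30.
q = (−8 + 30)/2 = 11, and p = q + 8 = 19.
Check: 11 · 19 = 209.

19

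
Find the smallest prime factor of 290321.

290321 is odd.
Digit sum 17, not divisible by 3.
Ends in 1: not divisible by 5.
7: 290321 = 7·41474 + 3
11: 290321 = 11·26392 + 9
13: 290321 = 13·22332 + 5
17: 290321 = 17·17077 + 12
19: 290321 = 19·15280 + 1
23: 290321 = 23·12622 + 15
29: 290321 = 29·10011 + 2
31: 290321 = 31·9365 + 6
37: 290321 = 37·7846 + 19
41: 290321 = 41·7081

41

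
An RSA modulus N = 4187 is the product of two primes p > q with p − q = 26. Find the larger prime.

79

Since p = q + 26, we have 4187 = q(q + 26), so q² + 26q − 4187 = 0.
Discriminant: 26² + 4·4187 = 676 + 16748 = 17424; √17424 = 132.
q = (−26 + 132)/2 = 53, and p = q + 26 = 79.
Check: 53 · 79 = 4187.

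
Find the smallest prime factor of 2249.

13

2249 is odd.
Digit sum 17, not divisible by 3.
Ends in 9: not divisible by 5.
7: 2249 = 7·321 + 2
11: 2249 = 11·204 + 5
13: 2249 = 13·173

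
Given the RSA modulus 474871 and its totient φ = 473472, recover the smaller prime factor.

φ(n) = (p−1)(q−1) = n − (p+q) + 1, so p + q = 474871 − 473472 + 1 = 1400.
p and q are the roots of t² − 1400t + 474871 = 0.
Discriminant: 1400² − 4·474871 = 1960000 − 1899484 = 60516; √60516 = 246.
q = (1400 − 246)/2 = 577, p = (1400 + 246)/2 = 823.
Check: 577 · 823 = 474871.

577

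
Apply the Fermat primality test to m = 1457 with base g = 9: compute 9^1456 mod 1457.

9^1 ≡ 9 (mod 1457)
9^2 ≡ 9^2 = 81 ≡ 81 (mod 1457)
9^4 ≡ 81^2 = 6561 ≡ 733 (mod 1457)
9^8 ≡ 733^2 = 537289 ≡ 1113 (mod 1457)
9^16 ≡ 1113^2 = 1238769 ≡ 319 (mod 1457)
9^32 ≡ 319^2 = 101761 ≡ 1228 (mod 1457)
9^64 ≡ 1228^2 = 1507984 ≡ 1446 (mod 1457)
9^128 ≡ 1446^2 = 2090916 ≡ 121 (mod 1457)
9^256 ≡ 121^2 = 14641 ≡ 71 (mod 1457)
9^512 ≡ 71^2 = 5041 ≡ 670 (mod 1457)
9^1024 ≡ 670^2 = 448900 ≡ 144 (mod 1457)
1456 = 1024 + 256 + 128 + 32 + 16 in binary powers of 2.
So 9^1456 ≡ 144 · 71 · 121 · 1228 · 319 ≡ 1001 (mod 1457).
Since 1001 ≠ 1, base 9 is a Fermat witness: 1457 is composite.

1001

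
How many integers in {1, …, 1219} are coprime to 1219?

1144

Factor: 1219 = 23 · 53.
φ(1219) = (23−1) · (53−1) = 22 · 52 = 1144.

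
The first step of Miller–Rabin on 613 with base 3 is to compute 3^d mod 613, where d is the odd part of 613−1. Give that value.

612

613 − 1 = 612 = 2^2 · 153, so d = 153.
3^1 ≡ 3 (mod 613)
3^2 ≡ 3^2 = 9 ≡ 9 (mod 613)
3^4 ≡ 9^2 = 81 ≡ 81 (mod 613)
3^8 ≡ 81^2 = 6561 ≡ 431 (mod 613)
3^16 ≡ 431^2 = 185761 ≡ 22 (mod 613)
3^32 ≡ 22^2 = 484 ≡ 484 (mod 613)
3^64 ≡ 484^2 = 234256 ≡ 90 (mod 613)
3^128 ≡ 90^2 = 8100 ≡ 131 (mod 613)
153 = 128 + 16 + 8 + 1 in binary powers of 2.
So 3^153 ≡ 131 · 22 · 431 · 3 ≡ 612 (mod 613).
Since 3^d ≡ 612 (mod 613), base 3 does not prove 613 composite.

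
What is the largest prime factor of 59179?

83

59179 = 23 · 2573
2573 = 31 · 83
83 is prime.
So 59179 = 23 · 31 · 83; the largest prime factor is 83.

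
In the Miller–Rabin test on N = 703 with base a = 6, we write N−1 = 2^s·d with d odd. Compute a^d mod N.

703 − 1 = 702 = 2^1 · 351, so d = 351.
6^1 ≡ 6 (mod 703)
6^2 ≡ 6^2 = 36 ≡ 36 (mod 703)
6^4 ≡ 36^2 = 1296 ≡ 593 (mod 703)
6^8 ≡ 593^2 = 351649 ≡ 149 (mod 703)
6^16 ≡ 149^2 = 22201 ≡ 408 (mod 703)
6^32 ≡ 408^2 = 166464 ≡ 556 (mod 703)
6^64 ≡ 556^2 = 309136 ≡ 519 (mod 703)
6^128 ≡ 519^2 = 269361 ≡ 112 (mod 703)
6^256 ≡ 112^2 = 12544 ≡ 593 (mod 703)
351 = 256 + 64 + 16 + 8 + 4 + 2 + 1 in binary powers of 2.
So 6^351 ≡ 593 · 519 · 408 · 149 · 593 · 36 · 6 ≡ 438 (mod 703).
Squaring chain: 438; never reaches −1, so base 6 is a Miller–Rabin witness that 703 is composite.

438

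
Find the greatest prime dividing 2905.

83

2905 = 5 · 581
581 = 7 · 83
83 is prime.
So 2905 = 5 · 7 · 83; the largest prime factor is 83.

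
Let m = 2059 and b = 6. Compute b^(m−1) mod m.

6^1 ≡ 6 (mod 2059)
6^2 ≡ 6^2 = 36 ≡ 36 (mod 2059)
6^4 ≡ 36^2 = 1296 ≡ 1296 (mod 2059)
6^8 ≡ 1296^2 = 1679616 ≡ 1531 (mod 2059)
6^16 ≡ 1531^2 = 2343961 ≡ 819 (mod 2059)
6^32 ≡ 819^2 = 670761 ≡ 1586 (mod 2059)
6^64 ≡ 1586^2 = 2515396 ≡ 1357 (mod 2059)
6^128 ≡ 1357^2 = 1841449 ≡ 703 (mod 2059)
6^256 ≡ 703^2 = 494209 ≡ 49 (mod 2059)
6^512 ≡ 49^2 = 2401 ≡ 342 (mod 2059)
6^1024 ≡ 342^2 = 116964 ≡ 1660 (mod 2059)
6^2048 ≡ 1660^2 = 2755600 ≡ 658 (mod 2059)
2058 = 2048 + 8 + 2 in binary powers of 2.
So 6^2058 ≡ 658 · 1531 · 36 ≡ 1161 (mod 2059).
Since 1161 ≠ 1, base 6 is a Fermat witness: 2059 is composite.

1161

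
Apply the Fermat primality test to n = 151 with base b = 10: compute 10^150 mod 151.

1

10^1 ≡ 10 (mod 151)
10^2 ≡ 10^2 = 100 ≡ 100 (mod 151)
10^4 ≡ 100^2 = 10000 ≡ 34 (mod 151)
10^8 ≡ 34^2 = 1156 ≡ 99 (mod 151)
10^16 ≡ 99^2 = 9801 ≡ 137 (mod 151)
10^32 ≡ 137^2 = 18769 ≡ 45 (mod 151)
10^64 ≡ 45^2 = 2025 ≡ 62 (mod 151)
10^128 ≡ 62^2 = 3844 ≡ 69 (mod 151)
150 = 128 + 16 + 4 + 2 in binary powers of 2.
So 10^150 ≡ 69 · 137 · 34 · 100 ≡ 1 (mod 151).
Since the result is 1, base 10 gives no evidence that 151 is composite.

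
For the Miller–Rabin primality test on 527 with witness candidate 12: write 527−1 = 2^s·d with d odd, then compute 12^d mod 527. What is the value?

177

527 − 1 = 526 = 2^1 · 263, so d = 263.
12^1 ≡ 12 (mod 527)
12^2 ≡ 12^2 = 144 ≡ 144 (mod 527)
12^4 ≡ 144^2 = 20736 ≡ 183 (mod 527)
12^8 ≡ 183^2 = 33489 ≡ 288 (mod 527)
12^16 ≡ 288^2 = 82944 ≡ 205 (mod 527)
12^32 ≡ 205^2 = 42025 ≡ 392 (mod 527)
12^64 ≡ 392^2 = 153664 ≡ 307 (mod 527)
12^128 ≡ 307^2 = 94249 ≡ 443 (mod 527)
12^256 ≡ 443^2 = 196249 ≡ 205 (mod 527)
263 = 256 + 4 + 2 + 1 in binary powers of 2.
So 12^263 ≡ 205 · 183 · 144 · 12 ≡ 177 (mod 527).
Squaring chain: 177; never reaches −1, so base 12 is a Miller–Rabin witness that 527 is composite.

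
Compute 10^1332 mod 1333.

10^1 ≡ 10 (mod 1333)
10^2 ≡ 10^2 = 100 ≡ 100 (mod 1333)
10^4 ≡ 100^2 = 10000 ≡ 669 (mod 1333)
10^8 ≡ 669^2 = 447561 ≡ 1006 (mod 1333)
10^16 ≡ 1006^2 = 1012036 ≡ 289 (mod 1333)
10^32 ≡ 289^2 = 83521 ≡ 875 (mod 1333)
10^64 ≡ 875^2 = 765625 ≡ 483 (mod 1333)
10^128 ≡ 483^2 = 233289 ≡ 14 (mod 1333)
10^256 ≡ 14^2 = 196 ≡ 196 (mod 1333)
10^512 ≡ 196^2 = 38416 ≡ 1092 (mod 1333)
10^1024 ≡ 1092^2 = 1192464 ≡ 762 (mod 1333)
1332 = 1024 + 256 + 32 + 16 + 4 in binary powers of 2.
So 10^1332 ≡ 762 · 196 · 875 · 289 · 669 ≡ 686 (mod 1333).
Since 686 ≠ 1, base 10 is a Fermat witness: 1333 is composite.

686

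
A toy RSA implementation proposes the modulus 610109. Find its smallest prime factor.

19

610109 is odd.
Digit sum 17, not divisible by 3.
Ends in 9: not divisible by 5.
7: 610109 = 7·87158 + 3
11: 610109 = 11·55464 + 5
13: 610109 = 13·46931 + 6
17: 610109 = 17·35888 + 13
19: 610109 = 19·32111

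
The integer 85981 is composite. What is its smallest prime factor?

85981 is odd.
Digit sum 31, not divisible by 3.
Ends in 1: not divisible by 5.
7: 85981 = 7·12283

7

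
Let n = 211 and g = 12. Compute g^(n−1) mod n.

12^1 ≡ 12 (mod 211)
12^2 ≡ 12^2 = 144 ≡ 144 (mod 211)
12^4 ≡ 144^2 = 20736 ≡ 58 (mod 211)
12^8 ≡ 58^2 = 3364 ≡ 199 (mod 211)
12^16 ≡ 199^2 = 39601 ≡ 144 (mod 211)
12^32 ≡ 144^2 = 20736 ≡ 58 (mod 211)
12^64 ≡ 58^2 = 3364 ≡ 199 (mod 211)
12^128 ≡ 199^2 = 39601 ≡ 144 (mod 211)
210 = 128 + 64 + 16 + 2 in binary powers of 2.
So 12^210 ≡ 144 · 199 · 144 · 144 ≡ 1 (mod 211).
Since the result is 1, base 12 gives no evidence that 211 is composite.

1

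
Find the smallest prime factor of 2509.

13

2509 is odd.
Digit sum 16, not divisible by 3.
Ends in 9: not divisible by 5.
7: 2509 = 7·358 + 3
11: 2509 = 11·228 + 1
13: 2509 = 13·193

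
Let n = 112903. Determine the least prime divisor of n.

112903 is odd.
Digit sum 16, not divisible by 3.
Ends in 3: not divisible by 5.
7: 112903 = 7·16129

7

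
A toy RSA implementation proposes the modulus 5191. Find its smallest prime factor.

29

5191 is odd.
Digit sum 16, not divisible by 3.
Ends in 1: not divisible by 5.
7: 5191 = 7·741 + 4
11: 5191 = 11·471 + 10
13: 5191 = 13·399 + 4
17: 5191 = 17·305 + 6
19: 5191 = 19·273 + 4
23: 5191 = 23·225 + 16
29: 5191 = 29·179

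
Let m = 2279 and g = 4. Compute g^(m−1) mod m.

4^1 ≡ 4 (mod 2279)
4^2 ≡ 4^2 = 16 ≡ 16 (mod 2279)
4^4 ≡ 16^2 = 256 ≡ 256 (mod 2279)
4^8 ≡ 256^2 = 65536 ≡ 1724 (mod 2279)
4^16 ≡ 1724^2 = 2972176 ≡ 360 (mod 2279)
4^32 ≡ 360^2 = 129600 ≡ 1976 (mod 2279)
4^64 ≡ 1976^2 = 3904576 ≡ 649 (mod 2279)
4^128 ≡ 649^2 = 421201 ≡ 1865 (mod 2279)
4^256 ≡ 1865^2 = 3478225 ≡ 471 (mod 2279)
4^512 ≡ 471^2 = 221841 ≡ 778 (mod 2279)
4^1024 ≡ 778^2 = 605284 ≡ 1349 (mod 2279)
4^2048 ≡ 1349^2 = 1819801 ≡ 1159 (mod 2279)
2278 = 2048 + 128 + 64 + 32 + 4 + 2 in binary powers of 2.
So 4^2278 ≡ 1159 · 1865 · 649 · 1976 · 256 · 16 ≡ 1526 (mod 2279).
Since 1526 ≠ 1, base 4 is a Fermat witness: 2279 is composite.

1526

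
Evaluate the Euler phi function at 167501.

Factor: 167501 = 17 · 59 · 167.
φ(167501) = (17−1) · (59−1) · (167−1) = 16 · 58 · 166 = 154048.

154048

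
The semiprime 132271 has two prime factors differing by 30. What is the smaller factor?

349

Since p = q + 30, we have 132271 = q(q + 30), so q² + 30q − 132271 = 0.
Discriminant: 30² + 4·132271 = 900 + 529084 = 529984; √529984 = 728.
q = (−30 + 728)/2 = 349, and p = q + 30 = 379.
Check: 349 · 379 = 132271.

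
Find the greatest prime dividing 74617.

83

74617 = 29 · 2573
2573 = 31 · 83
83 is prime.
So 74617 = 29 · 31 · 83; the largest prime factor is 83.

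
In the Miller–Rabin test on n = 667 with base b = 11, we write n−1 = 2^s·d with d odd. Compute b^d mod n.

135

667 − 1 = 666 = 2^1 · 333, so d = 333.
11^1 ≡ 11 (mod 667)
11^2 ≡ 11^2 = 121 ≡ 121 (mod 667)
11^4 ≡ 121^2 = 14641 ≡ 634 (mod 667)
11^8 ≡ 634^2 = 401956 ≡ 422 (mod 667)
11^16 ≡ 422^2 = 178084 ≡ 662 (mod 667)
11^32 ≡ 662^2 = 438244 ≡ 25 (mod 667)
11^64 ≡ 25^2 = 625 ≡ 625 (mod 667)
11^128 ≡ 625^2 = 390625 ≡ 430 (mod 667)
11^256 ≡ 430^2 = 184900 ≡ 141 (mod 667)
333 = 256 + 64 + 8 + 4 + 1 in binary powers of 2.
So 11^333 ≡ 141 · 625 · 422 · 634 · 11 ≡ 135 (mod 667).
Squaring chain: 135; never reaches −1, so base 11 is a Miller–Rabin witness that 667 is composite.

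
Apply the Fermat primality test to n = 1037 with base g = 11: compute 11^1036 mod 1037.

11^1 ≡ 11 (mod 1037)
11^2 ≡ 11^2 = 121 ≡ 121 (mod 1037)
11^4 ≡ 121^2 = 14641 ≡ 123 (mod 1037)
11^8 ≡ 123^2 = 15129 ≡ 611 (mod 1037)
11^16 ≡ 611^2 = 373321 ≡ 1 (mod 1037)
11^32 ≡ 1^2 = 1 ≡ 1 (mod 1037)
11^64 ≡ 1^2 = 1 ≡ 1 (mod 1037)
11^128 ≡ 1^2 = 1 ≡ 1 (mod 1037)
11^256 ≡ 1^2 = 1 ≡ 1 (mod 1037)
11^512 ≡ 1^2 = 1 ≡ 1 (mod 1037)
11^1024 ≡ 1^2 = 1 ≡ 1 (mod 1037)
1036 = 1024 + 8 + 4 in binary powers of 2.
So 11^1036 ≡ 1 · 611 · 123 ≡ 489 (mod 1037).
Since 489 ≠ 1, base 11 is a Fermat witness: 1037 is composite.

489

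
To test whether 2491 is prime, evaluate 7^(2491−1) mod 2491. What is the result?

7^1 ≡ 7 (mod 2491)
7^2 ≡ 7^2 = 49 ≡ 49 (mod 2491)
7^4 ≡ 49^2 = 2401 ≡ 2401 (mod 2491)
7^8 ≡ 2401^2 = 5764801 ≡ 627 (mod 2491)
7^16 ≡ 627^2 = 393129 ≡ 2042 (mod 2491)
7^32 ≡ 2042^2 = 4169764 ≡ 2321 (mod 2491)
7^64 ≡ 2321^2 = 5387041 ≡ 1499 (mod 2491)
7^128 ≡ 1499^2 = 2247001 ≡ 119 (mod 2491)
7^256 ≡ 119^2 = 14161 ≡ 1706 (mod 2491)
7^512 ≡ 1706^2 = 2910436 ≡ 948 (mod 2491)
7^1024 ≡ 948^2 = 898704 ≡ 1944 (mod 2491)
7^2048 ≡ 1944^2 = 3779136 ≡ 289 (mod 2491)
2490 = 2048 + 256 + 128 + 32 + 16 + 8 + 2 in binary powers of 2.
So 7^2490 ≡ 289 · 1706 · 119 · 2321 · 2042 · 627 · 49 ≡ 713 (mod 2491).
Since 713 ≠ 1, base 7 is a Fermat witness: 2491 is composite.

713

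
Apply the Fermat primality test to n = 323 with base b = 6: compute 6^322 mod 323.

104

6^1 ≡ 6 (mod 323)
6^2 ≡ 6^2 = 36 ≡ 36 (mod 323)
6^4 ≡ 36^2 = 1296 ≡ 4 (mod 323)
6^8 ≡ 4^2 = 16 ≡ 16 (mod 323)
6^16 ≡ 16^2 = 256 ≡ 256 (mod 323)
6^32 ≡ 256^2 = 65536 ≡ 290 (mod 323)
6^64 ≡ 290^2 = 84100 ≡ 120 (mod 323)
6^128 ≡ 120^2 = 14400 ≡ 188 (mod 323)
6^256 ≡ 188^2 = 35344 ≡ 137 (mod 323)
322 = 256 + 64 + 2 in binary powers of 2.
So 6^322 ≡ 137 · 120 · 36 ≡ 104 (mod 323).
Since 104 ≠ 1, base 6 is a Fermat witness: 323 is composite.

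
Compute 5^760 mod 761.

1

5^1 ≡ 5 (mod 761)
5^2 ≡ 5^2 = 25 ≡ 25 (mod 761)
5^4 ≡ 25^2 = 625 ≡ 625 (mod 761)
5^8 ≡ 625^2 = 390625 ≡ 232 (mod 761)
5^16 ≡ 232^2 = 53824 ≡ 554 (mod 761)
5^32 ≡ 554^2 = 306916 ≡ 233 (mod 761)
5^64 ≡ 233^2 = 54289 ≡ 258 (mod 761)
5^128 ≡ 258^2 = 66564 ≡ 357 (mod 761)
5^256 ≡ 357^2 = 127449 ≡ 362 (mod 761)
5^512 ≡ 362^2 = 131044 ≡ 152 (mod 761)
760 = 512 + 128 + 64 + 32 + 16 + 8 in binary powers of 2.
So 5^760 ≡ 152 · 357 · 258 · 233 · 554 · 232 ≡ 1 (mod 761).
Since the result is 1, base 5 gives no evidence that 761 is composite.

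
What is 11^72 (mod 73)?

11^1 ≡ 11 (mod 73)
11^2 ≡ 11^2 = 121 ≡ 48 (mod 73)
11^4 ≡ 48^2 = 2304 ≡ 41 (mod 73)
11^8 ≡ 41^2 = 1681 ≡ 2 (mod 73)
11^16 ≡ 2^2 = 4 ≡ 4 (mod 73)
11^32 ≡ 4^2 = 16 ≡ 16 (mod 73)
11^64 ≡ 16^2 = 256 ≡ 37 (mod 73)
72 = 64 + 8 in binary powers of 2.
So 11^72 ≡ 37 · 2 ≡ 1 (mod 73).
Since the result is 1, base 11 gives no evidence that 73 is composite.

1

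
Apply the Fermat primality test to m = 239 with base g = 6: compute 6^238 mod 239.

6^1 ≡ 6 (mod 239)
6^2 ≡ 6^2 = 36 ≡ 36 (mod 239)
6^4 ≡ 36^2 = 1296 ≡ 101 (mod 239)
6^8 ≡ 101^2 = 10201 ≡ 163 (mod 239)
6^16 ≡ 163^2 = 26569 ≡ 40 (mod 239)
6^32 ≡ 40^2 = 1600 ≡ 166 (mod 239)
6^64 ≡ 166^2 = 27556 ≡ 71 (mod 239)
6^128 ≡ 71^2 = 5041 ≡ 22 (mod 239)
238 = 128 + 64 + 32 + 8 + 4 + 2 in binary powers of 2.
So 6^238 ≡ 22 · 71 · 166 · 163 · 101 · 36 ≡ 1 (mod 239).
Since the result is 1, base 6 gives no evidence that 239 is composite.

1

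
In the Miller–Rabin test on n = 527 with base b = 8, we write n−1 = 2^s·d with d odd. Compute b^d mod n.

202

527 − 1 = 526 = 2^1 · 263, so d = 263.
8^1 ≡ 8 (mod 527)
8^2 ≡ 8^2 = 64 ≡ 64 (mod 527)
8^4 ≡ 64^2 = 4096 ≡ 407 (mod 527)
8^8 ≡ 407^2 = 165649 ≡ 171 (mod 527)
8^16 ≡ 171^2 = 29241 ≡ 256 (mod 527)
8^32 ≡ 256^2 = 65536 ≡ 188 (mod 527)
8^64 ≡ 188^2 = 35344 ≡ 35 (mod 527)
8^128 ≡ 35^2 = 1225 ≡ 171 (mod 527)
8^256 ≡ 171^2 = 29241 ≡ 256 (mod 527)
263 = 256 + 4 + 2 + 1 in binary powers of 2.
So 8^263 ≡ 256 · 407 · 64 · 8 ≡ 202 (mod 527).
Squaring chain: 202; never reaches −1, so base 8 is a Miller–Rabin witness that 527 is composite.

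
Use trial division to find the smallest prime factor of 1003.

17

1003 is odd.
Digit sum 4, not divisible by 3.
Ends in 3: not divisible by 5.
7: 1003 = 7·143 + 2
11: 1003 = 11·91 + 2
13: 1003 = 13·77 + 2
17: 1003 = 17·59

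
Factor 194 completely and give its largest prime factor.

97

194 = 2 · 97
97 is prime.
So 194 = 2 · 97; the largest prime factor is 97.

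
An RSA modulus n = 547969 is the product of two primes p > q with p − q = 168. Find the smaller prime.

Since p = q + 168, we have 547969 = q(q + 168), so q² + 168q − 547969 = 0.
Discriminant: 168² + 4·547969 = 28224 + 2191876 = 2220100; √2220100 = 1490.
q = (−168 + 1490)/2 = 661, and p = q + 168 = 829.
Check: 661 · 829 = 547969.

661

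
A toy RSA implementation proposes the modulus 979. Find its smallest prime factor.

11

979 is odd.
Digit sum 25, not divisible by 3.
Ends in 9: not divisible by 5.
7: 979 = 7·139 + 6
11: 979 = 11·89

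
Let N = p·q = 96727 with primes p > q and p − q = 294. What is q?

Since p = q + 294, we have 96727 = q(q + 294), so q² + 294q − 96727 = 0.
Discriminant: 294² + 4·96727 = 86436 + 386908 = 473344; √473344 = 688.
q = (−294 + 688)/2 = 197, and p = q + 294 = 491.
Check: 197 · 491 = 96727.

197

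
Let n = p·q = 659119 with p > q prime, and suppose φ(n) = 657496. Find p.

827

φ(n) = (p−1)(q−1) = n − (p+q) + 1, so p + q = 659119 − 657496 + 1 = 1624.
p and q are the roots of t² − 1624t + 659119 = 0.
Discriminant: 1624² − 4·659119 = 2637376 − 2636476 = 900; √900 = 30.
q = (1624 − 30)/2 = 797, p = (1624 + 30)/2 = 827.
Check: 797 · 827 = 659119.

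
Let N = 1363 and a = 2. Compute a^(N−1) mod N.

361

2^1 ≡ 2 (mod 1363)
2^2 ≡ 2^2 = 4 ≡ 4 (mod 1363)
2^4 ≡ 4^2 = 16 ≡ 16 (mod 1363)
2^8 ≡ 16^2 = 256 ≡ 256 (mod 1363)
2^16 ≡ 256^2 = 65536 ≡ 112 (mod 1363)
2^32 ≡ 112^2 = 12544 ≡ 277 (mod 1363)
2^64 ≡ 277^2 = 76729 ≡ 401 (mod 1363)
2^128 ≡ 401^2 = 160801 ≡ 1330 (mod 1363)
2^256 ≡ 1330^2 = 1768900 ≡ 1089 (mod 1363)
2^512 ≡ 1089^2 = 1185921 ≡ 111 (mod 1363)
2^1024 ≡ 111^2 = 12321 ≡ 54 (mod 1363)
1362 = 1024 + 256 + 64 + 16 + 2 in binary powers of 2.
So 2^1362 ≡ 54 · 1089 · 401 · 112 · 4 ≡ 361 (mod 1363).
Since 361 ≠ 1, base 2 is a Fermat witness: 1363 is composite.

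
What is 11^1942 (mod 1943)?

11^1 ≡ 11 (mod 1943)
11^2 ≡ 11^2 = 121 ≡ 121 (mod 1943)
11^4 ≡ 121^2 = 14641 ≡ 1040 (mod 1943)
11^8 ≡ 1040^2 = 1081600 ≡ 1292 (mod 1943)
11^16 ≡ 1292^2 = 1669264 ≡ 227 (mod 1943)
11^32 ≡ 227^2 = 51529 ≡ 1011 (mod 1943)
11^64 ≡ 1011^2 = 1022121 ≡ 103 (mod 1943)
11^128 ≡ 103^2 = 10609 ≡ 894 (mod 1943)
11^256 ≡ 894^2 = 799236 ≡ 663 (mod 1943)
11^512 ≡ 663^2 = 439569 ≡ 451 (mod 1943)
11^1024 ≡ 451^2 = 203401 ≡ 1329 (mod 1943)
1942 = 1024 + 512 + 256 + 128 + 16 + 4 + 2 in binary powers of 2.
So 11^1942 ≡ 1329 · 451 · 663 · 894 · 227 · 1040 · 121 ≡ 138 (mod 1943).
Since 138 ≠ 1, base 11 is a Fermat witness: 1943 is composite.

138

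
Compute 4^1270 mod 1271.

4^1 ≡ 4 (mod 1271)
4^2 ≡ 4^2 = 16 ≡ 16 (mod 1271)
4^4 ≡ 16^2 = 256 ≡ 256 (mod 1271)
4^8 ≡ 256^2 = 65536 ≡ 715 (mod 1271)
4^16 ≡ 715^2 = 511225 ≡ 283 (mod 1271)
4^32 ≡ 283^2 = 80089 ≡ 16 (mod 1271)
4^64 ≡ 16^2 = 256 ≡ 256 (mod 1271)
4^128 ≡ 256^2 = 65536 ≡ 715 (mod 1271)
4^256 ≡ 715^2 = 511225 ≡ 283 (mod 1271)
4^512 ≡ 283^2 = 80089 ≡ 16 (mod 1271)
4^1024 ≡ 16^2 = 256 ≡ 256 (mod 1271)
1270 = 1024 + 128 + 64 + 32 + 16 + 4 + 2 in binary powers of 2.
So 4^1270 ≡ 256 · 715 · 256 · 16 · 283 · 256 · 16 ≡ 1 (mod 1271).
Since the result is 1, base 4 gives no evidence that 1271 is composite.

1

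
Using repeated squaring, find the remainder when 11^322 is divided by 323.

11^1 ≡ 11 (mod 323)
11^2 ≡ 11^2 = 121 ≡ 121 (mod 323)
11^4 ≡ 121^2 = 14641 ≡ 106 (mod 323)
11^8 ≡ 106^2 = 11236 ≡ 254 (mod 323)
11^16 ≡ 254^2 = 64516 ≡ 239 (mod 323)
11^32 ≡ 239^2 = 57121 ≡ 273 (mod 323)
11^64 ≡ 273^2 = 74529 ≡ 239 (mod 323)
11^128 ≡ 239^2 = 57121 ≡ 273 (mod 323)
11^256 ≡ 273^2 = 74529 ≡ 239 (mod 323)
322 = 256 + 64 + 2 in binary powers of 2.
So 11^322 ≡ 239 · 239 · 121 ≡ 87 (mod 323).
Since 87 ≠ 1, base 11 is a Fermat witness: 323 is composite.

87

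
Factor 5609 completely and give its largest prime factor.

5609 = 71 · 79
79 is prime.
So 5609 = 71 · 79; the largest prime factor is 79.

79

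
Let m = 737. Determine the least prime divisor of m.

737 is odd.
Digit sum 17, not divisible by 3.
Ends in 7: not divisible by 5.
7: 737 = 7·105 + 2
11: 737 = 11·67

11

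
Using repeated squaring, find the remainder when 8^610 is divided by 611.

8^1 ≡ 8 (mod 611)
8^2 ≡ 8^2 = 64 ≡ 64 (mod 611)
8^4 ≡ 64^2 = 4096 ≡ 430 (mod 611)
8^8 ≡ 430^2 = 184900 ≡ 378 (mod 611)
8^16 ≡ 378^2 = 142884 ≡ 521 (mod 611)
8^32 ≡ 521^2 = 271441 ≡ 157 (mod 611)
8^64 ≡ 157^2 = 24649 ≡ 209 (mod 611)
8^128 ≡ 209^2 = 43681 ≡ 300 (mod 611)
8^256 ≡ 300^2 = 90000 ≡ 183 (mod 611)
8^512 ≡ 183^2 = 33489 ≡ 495 (mod 611)
610 = 512 + 64 + 32 + 2 in binary powers of 2.
So 8^610 ≡ 495 · 209 · 157 · 64 ≡ 155 (mod 611).
Since 155 ≠ 1, base 8 is a Fermat witness: 611 is composite.

155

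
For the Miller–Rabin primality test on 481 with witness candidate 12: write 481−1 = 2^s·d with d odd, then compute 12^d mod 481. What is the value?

454

481 − 1 = 480 = 2^5 · 15, so d = 15.
12^1 ≡ 12 (mod 481)
12^2 ≡ 12^2 = 144 ≡ 144 (mod 481)
12^4 ≡ 144^2 = 20736 ≡ 53 (mod 481)
12^8 ≡ 53^2 = 2809 ≡ 404 (mod 481)
15 = 8 + 4 + 2 + 1 in binary powers of 2.
So 12^15 ≡ 404 · 53 · 144 · 12 ≡ 454 (mod 481).
Squaring chain: 454 → 248 → 417 → 248 → 417; never reaches −1, so base 12 is a Miller–Rabin witness that 481 is composite.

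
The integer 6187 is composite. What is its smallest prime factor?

23

6187 is odd.
Digit sum 22, not divisible by 3.
Ends in 7: not divisible by 5.
7: 6187 = 7·883 + 6
11: 6187 = 11·562 + 5
13: 6187 = 13·475 + 12
17: 6187 = 17·363 + 16
19: 6187 = 19·325 + 12
23: 6187 = 23·269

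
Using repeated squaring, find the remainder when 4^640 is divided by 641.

1

4^1 ≡ 4 (mod 641)
4^2 ≡ 4^2 = 16 ≡ 16 (mod 641)
4^4 ≡ 16^2 = 256 ≡ 256 (mod 641)
4^8 ≡ 256^2 = 65536 ≡ 154 (mod 641)
4^16 ≡ 154^2 = 23716 ≡ 640 (mod 641)
4^32 ≡ 640^2 = 409600 ≡ 1 (mod 641)
4^64 ≡ 1^2 = 1 ≡ 1 (mod 641)
4^128 ≡ 1^2 = 1 ≡ 1 (mod 641)
4^256 ≡ 1^2 = 1 ≡ 1 (mod 641)
4^512 ≡ 1^2 = 1 ≡ 1 (mod 641)
640 = 512 + 128 in binary powers of 2.
So 4^640 ≡ 1 · 1 ≡ 1 (mod 641).
Since the result is 1, base 4 gives no evidence that 641 is composite.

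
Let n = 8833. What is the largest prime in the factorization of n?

8833 = 11 · 803
803 = 11 · 73
73 is prime.
So 8833 = 11^2 · 73; the largest prime factor is 73.

73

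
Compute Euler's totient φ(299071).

283968

Factor: 299071 = 37 · 59 · 137.
φ(299071) = (37−1) · (59−1) · (137−1) = 36 · 58 · 136 = 283968.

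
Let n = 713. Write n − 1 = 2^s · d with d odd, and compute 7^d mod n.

536

713 − 1 = 712 = 2^3 · 89, so d = 89.
7^1 ≡ 7 (mod 713)
7^2 ≡ 7^2 = 49 ≡ 49 (mod 713)
7^4 ≡ 49^2 = 2401 ≡ 262 (mod 713)
7^8 ≡ 262^2 = 68644 ≡ 196 (mod 713)
7^16 ≡ 196^2 = 38416 ≡ 627 (mod 713)
7^32 ≡ 627^2 = 393129 ≡ 266 (mod 713)
7^64 ≡ 266^2 = 70756 ≡ 169 (mod 713)
89 = 64 + 16 + 8 + 1 in binary powers of 2.
So 7^89 ≡ 169 · 627 · 196 · 7 ≡ 536 (mod 713).
Squaring chain: 536 → 670 → 423; never reaches −1, so base 7 is a Miller–Rabin witness that 713 is composite.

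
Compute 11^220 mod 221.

11^1 ≡ 11 (mod 221)
11^2 ≡ 11^2 = 121 ≡ 121 (mod 221)
11^4 ≡ 121^2 = 14641 ≡ 55 (mod 221)
11^8 ≡ 55^2 = 3025 ≡ 152 (mod 221)
11^16 ≡ 152^2 = 23104 ≡ 120 (mod 221)
11^32 ≡ 120^2 = 14400 ≡ 35 (mod 221)
11^64 ≡ 35^2 = 1225 ≡ 120 (mod 221)
11^128 ≡ 120^2 = 14400 ≡ 35 (mod 221)
220 = 128 + 64 + 16 + 8 + 4 in binary powers of 2.
So 11^220 ≡ 35 · 120 · 120 · 152 · 55 ≡ 81 (mod 221).
Since 81 ≠ 1, base 11 is a Fermat witness: 221 is composite.

81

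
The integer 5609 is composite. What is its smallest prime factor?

5609 is odd.
Digit sum 20, not divisible by 3.
Ends in 9: not divisible by 5.
7: 5609 = 7·801 + 2
11: 5609 = 11·509 + 10
13: 5609 = 13·431 + 6
17: 5609 = 17·329 + 16
19: 5609 = 19·295 + 4
23: 5609 = 23·243 + 20
29: 5609 = 29·193 + 12
31: 5609 = 31·180 + 29
37: 5609 = 37·151 + 22
41: 5609 = 41·136 + 33
43: 5609 = 43·130 + 19
47: 5609 = 47·119 + 16
53: 5609 = 53·105 + 44
59: 5609 = 59·95 + 4
61: 5609 = 61·91 + 58
67: 5609 = 67·83 + 48
71: 5609 = 71·79

71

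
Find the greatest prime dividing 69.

23

69 = 3 · 23
23 is prime.
So 69 = 3 · 23; the largest prime factor is 23.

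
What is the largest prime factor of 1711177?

97

1711177 = 13 · 131629
131629 = 23 · 5723
5723 = 59 · 97
97 is prime.
So 1711177 = 13 · 23 · 59 · 97; the largest prime factor is 97.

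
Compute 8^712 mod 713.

188

8^1 ≡ 8 (mod 713)
8^2 ≡ 8^2 = 64 ≡ 64 (mod 713)
8^4 ≡ 64^2 = 4096 ≡ 531 (mod 713)
8^8 ≡ 531^2 = 281961 ≡ 326 (mod 713)
8^16 ≡ 326^2 = 106276 ≡ 39 (mod 713)
8^32 ≡ 39^2 = 1521 ≡ 95 (mod 713)
8^64 ≡ 95^2 = 9025 ≡ 469 (mod 713)
8^128 ≡ 469^2 = 219961 ≡ 357 (mod 713)
8^256 ≡ 357^2 = 127449 ≡ 535 (mod 713)
8^512 ≡ 535^2 = 286225 ≡ 312 (mod 713)
712 = 512 + 128 + 64 + 8 in binary powers of 2.
So 8^712 ≡ 312 · 357 · 469 · 326 ≡ 188 (mod 713).
Since 188 ≠ 1, base 8 is a Fermat witness: 713 is composite.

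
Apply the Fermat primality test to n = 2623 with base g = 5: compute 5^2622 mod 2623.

5^1 ≡ 5 (mod 2623)
5^2 ≡ 5^2 = 25 ≡ 25 (mod 2623)
5^4 ≡ 25^2 = 625 ≡ 625 (mod 2623)
5^8 ≡ 625^2 = 390625 ≡ 2421 (mod 2623)
5^16 ≡ 2421^2 = 5861241 ≡ 1459 (mod 2623)
5^32 ≡ 1459^2 = 2128681 ≡ 1428 (mod 2623)
5^64 ≡ 1428^2 = 2039184 ≡ 1113 (mod 2623)
5^128 ≡ 1113^2 = 1238769 ≡ 713 (mod 2623)
5^256 ≡ 713^2 = 508369 ≡ 2130 (mod 2623)
5^512 ≡ 2130^2 = 4536900 ≡ 1733 (mod 2623)
5^1024 ≡ 1733^2 = 3003289 ≡ 2577 (mod 2623)
5^2048 ≡ 2577^2 = 6640929 ≡ 2116 (mod 2623)
2622 = 2048 + 512 + 32 + 16 + 8 + 4 + 2 in binary powers of 2.
So 5^2622 ≡ 2116 · 1733 · 1428 · 1459 · 2421 · 625 · 25 ≡ 1301 (mod 2623).
Since 1301 ≠ 1, base 5 is a Fermat witness: 2623 is composite.

1301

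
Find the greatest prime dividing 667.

29

667 = 23 · 29
29 is prime.
So 667 = 23 · 29; the largest prime factor is 29.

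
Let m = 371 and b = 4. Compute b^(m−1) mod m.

4^1 ≡ 4 (mod 371)
4^2 ≡ 4^2 = 16 ≡ 16 (mod 371)
4^4 ≡ 16^2 = 256 ≡ 256 (mod 371)
4^8 ≡ 256^2 = 65536 ≡ 240 (mod 371)
4^16 ≡ 240^2 = 57600 ≡ 95 (mod 371)
4^32 ≡ 95^2 = 9025 ≡ 121 (mod 371)
4^64 ≡ 121^2 = 14641 ≡ 172 (mod 371)
4^128 ≡ 172^2 = 29584 ≡ 275 (mod 371)
4^256 ≡ 275^2 = 75625 ≡ 312 (mod 371)
370 = 256 + 64 + 32 + 16 + 2 in binary powers of 2.
So 4^370 ≡ 312 · 172 · 121 · 95 · 16 ≡ 333 (mod 371).
Since 333 ≠ 1, base 4 is a Fermat witness: 371 is composite.

333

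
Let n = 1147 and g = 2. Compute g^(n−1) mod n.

2^1 ≡ 2 (mod 1147)
2^2 ≡ 2^2 = 4 ≡ 4 (mod 1147)
2^4 ≡ 4^2 = 16 ≡ 16 (mod 1147)
2^8 ≡ 16^2 = 256 ≡ 256 (mod 1147)
2^16 ≡ 256^2 = 65536 ≡ 157 (mod 1147)
2^32 ≡ 157^2 = 24649 ≡ 562 (mod 1147)
2^64 ≡ 562^2 = 315844 ≡ 419 (mod 1147)
2^128 ≡ 419^2 = 175561 ≡ 70 (mod 1147)
2^256 ≡ 70^2 = 4900 ≡ 312 (mod 1147)
2^512 ≡ 312^2 = 97344 ≡ 996 (mod 1147)
2^1024 ≡ 996^2 = 992016 ≡ 1008 (mod 1147)
1146 = 1024 + 64 + 32 + 16 + 8 + 2 in binary powers of 2.
So 2^1146 ≡ 1008 · 419 · 562 · 157 · 256 · 4 ≡ 529 (mod 1147).
Since 529 ≠ 1, base 2 is a Fermat witness: 1147 is composite.

529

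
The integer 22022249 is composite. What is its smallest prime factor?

89

22022249 is odd.
Digit sum 23, not divisible by 3.
Ends in 9: not divisible by 5.
7: 22022249 = 7·3146035 + 4
11: 22022249 = 11·2002022 + 7
13: 22022249 = 13·1694019 + 2
17: 22022249 = 17·1295426 + 7
19: 22022249 = 19·1159065 + 14
23: 22022249 = 23·957489 + 2
29: 22022249 = 29·759387 + 26
31: 22022249 = 31·710395 + 4
37: 22022249 = 37·595195 + 34
41: 22022249 = 41·537128 + 1
43: 22022249 = 43·512145 + 14
47: 22022249 = 47·468558 + 23
53: 22022249 = 53·415514 + 7
59: 22022249 = 59·373258 + 27
61: 22022249 = 61·361020 + 29
67: 22022249 = 67·328690 + 19
71: 22022249 = 71·310172 + 37
73: 22022249 = 73·301674 + 47
79: 22022249 = 79·278762 + 51
83: 22022249 = 83·265328 + 25
89: 22022249 = 89·247441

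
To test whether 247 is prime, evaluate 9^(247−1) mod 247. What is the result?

9^1 ≡ 9 (mod 247)
9^2 ≡ 9^2 = 81 ≡ 81 (mod 247)
9^4 ≡ 81^2 = 6561 ≡ 139 (mod 247)
9^8 ≡ 139^2 = 19321 ≡ 55 (mod 247)
9^16 ≡ 55^2 = 3025 ≡ 61 (mod 247)
9^32 ≡ 61^2 = 3721 ≡ 16 (mod 247)
9^64 ≡ 16^2 = 256 ≡ 9 (mod 247)
9^128 ≡ 9^2 = 81 ≡ 81 (mod 247)
246 = 128 + 64 + 32 + 16 + 4 + 2 in binary powers of 2.
So 9^246 ≡ 81 · 9 · 16 · 61 · 139 · 81 ≡ 235 (mod 247).
Since 235 ≠ 1, base 9 is a Fermat witness: 247 is composite.

235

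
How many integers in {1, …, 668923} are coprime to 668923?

640800

Factor: 668923 = 37 · 101 · 179.
φ(668923) = (37−1) · (101−1) · (179−1) = 36 · 100 · 178 = 640800.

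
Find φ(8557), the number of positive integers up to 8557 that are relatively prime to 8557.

Factor: 8557 = 43 · 199.
φ(8557) = (43−1) · (199−1) = 42 · 198 = 8316.

8316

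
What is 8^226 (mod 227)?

1

8^1 ≡ 8 (mod 227)
8^2 ≡ 8^2 = 64 ≡ 64 (mod 227)
8^4 ≡ 64^2 = 4096 ≡ 10 (mod 227)
8^8 ≡ 10^2 = 100 ≡ 100 (mod 227)
8^16 ≡ 100^2 = 10000 ≡ 12 (mod 227)
8^32 ≡ 12^2 = 144 ≡ 144 (mod 227)
8^64 ≡ 144^2 = 20736 ≡ 79 (mod 227)
8^128 ≡ 79^2 = 6241 ≡ 112 (mod 227)
226 = 128 + 64 + 32 + 2 in binary powers of 2.
So 8^226 ≡ 112 · 79 · 144 · 64 ≡ 1 (mod 227).
Since the result is 1, base 8 gives no evidence that 227 is composite.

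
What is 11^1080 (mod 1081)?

11^1 ≡ 11 (mod 1081)
11^2 ≡ 11^2 = 121 ≡ 121 (mod 1081)
11^4 ≡ 121^2 = 14641 ≡ 588 (mod 1081)
11^8 ≡ 588^2 = 345744 ≡ 905 (mod 1081)
11^16 ≡ 905^2 = 819025 ≡ 708 (mod 1081)
11^32 ≡ 708^2 = 501264 ≡ 761 (mod 1081)
11^64 ≡ 761^2 = 579121 ≡ 786 (mod 1081)
11^128 ≡ 786^2 = 617796 ≡ 545 (mod 1081)
11^256 ≡ 545^2 = 297025 ≡ 831 (mod 1081)
11^512 ≡ 831^2 = 690561 ≡ 883 (mod 1081)
11^1024 ≡ 883^2 = 779689 ≡ 288 (mod 1081)
1080 = 1024 + 32 + 16 + 8 in binary powers of 2.
So 11^1080 ≡ 288 · 761 · 708 · 905 ≡ 581 (mod 1081).
Since 581 ≠ 1, base 11 is a Fermat witness: 1081 is composite.

581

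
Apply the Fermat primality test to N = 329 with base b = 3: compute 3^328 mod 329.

165

3^1 ≡ 3 (mod 329)
3^2 ≡ 3^2 = 9 ≡ 9 (mod 329)
3^4 ≡ 9^2 = 81 ≡ 81 (mod 329)
3^8 ≡ 81^2 = 6561 ≡ 310 (mod 329)
3^16 ≡ 310^2 = 96100 ≡ 32 (mod 329)
3^32 ≡ 32^2 = 1024 ≡ 37 (mod 329)
3^64 ≡ 37^2 = 1369 ≡ 53 (mod 329)
3^128 ≡ 53^2 = 2809 ≡ 177 (mod 329)
3^256 ≡ 177^2 = 31329 ≡ 74 (mod 329)
328 = 256 + 64 + 8 in binary powers of 2.
So 3^328 ≡ 74 · 53 · 310 ≡ 165 (mod 329).
Since 165 ≠ 1, base 3 is a Fermat witness: 329 is composite.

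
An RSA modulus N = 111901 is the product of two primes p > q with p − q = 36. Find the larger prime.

Since p = q + 36, we have 111901 = q(q + 36), so q² + 36q − 111901 = 0.
Discriminant: 36² + 4·111901 = 1296 + 447604 = 448900; √448900 = 670.
q = (−36 + 670)/2 = 317, and p = q + 36 = 353.
Check: 317 · 353 = 111901.

353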